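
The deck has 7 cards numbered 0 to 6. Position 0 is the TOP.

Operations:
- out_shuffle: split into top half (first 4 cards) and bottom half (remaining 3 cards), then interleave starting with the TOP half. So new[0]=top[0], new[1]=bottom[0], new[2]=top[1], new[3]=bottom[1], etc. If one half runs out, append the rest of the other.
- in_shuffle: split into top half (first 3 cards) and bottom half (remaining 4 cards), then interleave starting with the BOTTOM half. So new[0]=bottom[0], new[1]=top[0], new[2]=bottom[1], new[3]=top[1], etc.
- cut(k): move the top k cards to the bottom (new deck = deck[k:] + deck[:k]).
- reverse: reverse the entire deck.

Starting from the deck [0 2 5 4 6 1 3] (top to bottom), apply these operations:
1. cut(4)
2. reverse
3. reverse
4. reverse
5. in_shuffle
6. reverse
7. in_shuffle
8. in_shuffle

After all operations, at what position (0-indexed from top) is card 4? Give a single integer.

After op 1 (cut(4)): [6 1 3 0 2 5 4]
After op 2 (reverse): [4 5 2 0 3 1 6]
After op 3 (reverse): [6 1 3 0 2 5 4]
After op 4 (reverse): [4 5 2 0 3 1 6]
After op 5 (in_shuffle): [0 4 3 5 1 2 6]
After op 6 (reverse): [6 2 1 5 3 4 0]
After op 7 (in_shuffle): [5 6 3 2 4 1 0]
After op 8 (in_shuffle): [2 5 4 6 1 3 0]
Card 4 is at position 2.

Answer: 2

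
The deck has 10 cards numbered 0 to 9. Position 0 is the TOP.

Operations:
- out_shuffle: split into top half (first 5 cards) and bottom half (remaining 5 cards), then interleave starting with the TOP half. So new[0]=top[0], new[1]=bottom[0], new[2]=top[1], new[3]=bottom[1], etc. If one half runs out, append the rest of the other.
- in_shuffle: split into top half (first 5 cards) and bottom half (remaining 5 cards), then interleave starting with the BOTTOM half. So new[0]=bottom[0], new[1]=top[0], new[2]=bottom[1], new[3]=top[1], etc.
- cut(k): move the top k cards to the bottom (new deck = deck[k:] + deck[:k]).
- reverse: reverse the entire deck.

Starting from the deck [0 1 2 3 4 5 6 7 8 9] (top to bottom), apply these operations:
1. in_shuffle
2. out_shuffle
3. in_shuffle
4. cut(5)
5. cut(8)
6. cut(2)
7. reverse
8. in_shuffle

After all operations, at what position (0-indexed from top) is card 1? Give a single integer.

After op 1 (in_shuffle): [5 0 6 1 7 2 8 3 9 4]
After op 2 (out_shuffle): [5 2 0 8 6 3 1 9 7 4]
After op 3 (in_shuffle): [3 5 1 2 9 0 7 8 4 6]
After op 4 (cut(5)): [0 7 8 4 6 3 5 1 2 9]
After op 5 (cut(8)): [2 9 0 7 8 4 6 3 5 1]
After op 6 (cut(2)): [0 7 8 4 6 3 5 1 2 9]
After op 7 (reverse): [9 2 1 5 3 6 4 8 7 0]
After op 8 (in_shuffle): [6 9 4 2 8 1 7 5 0 3]
Card 1 is at position 5.

Answer: 5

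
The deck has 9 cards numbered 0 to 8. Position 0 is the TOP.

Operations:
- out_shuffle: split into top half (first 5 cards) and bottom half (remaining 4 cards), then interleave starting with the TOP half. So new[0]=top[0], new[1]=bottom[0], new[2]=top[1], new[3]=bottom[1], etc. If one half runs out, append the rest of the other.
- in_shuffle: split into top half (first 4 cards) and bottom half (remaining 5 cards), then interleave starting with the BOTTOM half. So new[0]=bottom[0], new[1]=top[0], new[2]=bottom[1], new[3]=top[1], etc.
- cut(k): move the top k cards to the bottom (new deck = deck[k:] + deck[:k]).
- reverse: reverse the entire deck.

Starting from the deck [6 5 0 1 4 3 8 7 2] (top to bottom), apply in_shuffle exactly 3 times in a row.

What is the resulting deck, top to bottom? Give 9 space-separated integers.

After op 1 (in_shuffle): [4 6 3 5 8 0 7 1 2]
After op 2 (in_shuffle): [8 4 0 6 7 3 1 5 2]
After op 3 (in_shuffle): [7 8 3 4 1 0 5 6 2]

Answer: 7 8 3 4 1 0 5 6 2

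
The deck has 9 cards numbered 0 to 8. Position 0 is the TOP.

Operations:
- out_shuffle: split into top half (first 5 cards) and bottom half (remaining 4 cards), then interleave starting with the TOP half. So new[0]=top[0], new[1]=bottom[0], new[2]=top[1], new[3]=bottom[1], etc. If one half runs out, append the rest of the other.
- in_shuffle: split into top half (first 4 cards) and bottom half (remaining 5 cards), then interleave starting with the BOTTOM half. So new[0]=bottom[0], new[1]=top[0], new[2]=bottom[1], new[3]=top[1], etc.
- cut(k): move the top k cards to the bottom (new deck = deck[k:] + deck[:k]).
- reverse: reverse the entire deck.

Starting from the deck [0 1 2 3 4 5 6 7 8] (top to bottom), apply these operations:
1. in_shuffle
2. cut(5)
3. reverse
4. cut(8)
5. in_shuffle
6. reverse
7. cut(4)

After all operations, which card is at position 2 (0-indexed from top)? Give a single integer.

After op 1 (in_shuffle): [4 0 5 1 6 2 7 3 8]
After op 2 (cut(5)): [2 7 3 8 4 0 5 1 6]
After op 3 (reverse): [6 1 5 0 4 8 3 7 2]
After op 4 (cut(8)): [2 6 1 5 0 4 8 3 7]
After op 5 (in_shuffle): [0 2 4 6 8 1 3 5 7]
After op 6 (reverse): [7 5 3 1 8 6 4 2 0]
After op 7 (cut(4)): [8 6 4 2 0 7 5 3 1]
Position 2: card 4.

Answer: 4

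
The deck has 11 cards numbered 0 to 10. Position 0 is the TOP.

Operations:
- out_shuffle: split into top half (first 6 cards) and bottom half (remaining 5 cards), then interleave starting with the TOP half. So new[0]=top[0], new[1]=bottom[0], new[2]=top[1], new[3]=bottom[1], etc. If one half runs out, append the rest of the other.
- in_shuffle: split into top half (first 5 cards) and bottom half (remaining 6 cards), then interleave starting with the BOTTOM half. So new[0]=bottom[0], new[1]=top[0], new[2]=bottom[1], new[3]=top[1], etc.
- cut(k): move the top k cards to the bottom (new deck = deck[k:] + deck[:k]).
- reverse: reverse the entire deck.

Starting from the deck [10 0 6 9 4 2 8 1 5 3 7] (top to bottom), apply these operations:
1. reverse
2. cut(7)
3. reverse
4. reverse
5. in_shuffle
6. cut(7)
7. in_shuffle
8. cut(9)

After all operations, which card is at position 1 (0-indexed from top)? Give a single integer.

After op 1 (reverse): [7 3 5 1 8 2 4 9 6 0 10]
After op 2 (cut(7)): [9 6 0 10 7 3 5 1 8 2 4]
After op 3 (reverse): [4 2 8 1 5 3 7 10 0 6 9]
After op 4 (reverse): [9 6 0 10 7 3 5 1 8 2 4]
After op 5 (in_shuffle): [3 9 5 6 1 0 8 10 2 7 4]
After op 6 (cut(7)): [10 2 7 4 3 9 5 6 1 0 8]
After op 7 (in_shuffle): [9 10 5 2 6 7 1 4 0 3 8]
After op 8 (cut(9)): [3 8 9 10 5 2 6 7 1 4 0]
Position 1: card 8.

Answer: 8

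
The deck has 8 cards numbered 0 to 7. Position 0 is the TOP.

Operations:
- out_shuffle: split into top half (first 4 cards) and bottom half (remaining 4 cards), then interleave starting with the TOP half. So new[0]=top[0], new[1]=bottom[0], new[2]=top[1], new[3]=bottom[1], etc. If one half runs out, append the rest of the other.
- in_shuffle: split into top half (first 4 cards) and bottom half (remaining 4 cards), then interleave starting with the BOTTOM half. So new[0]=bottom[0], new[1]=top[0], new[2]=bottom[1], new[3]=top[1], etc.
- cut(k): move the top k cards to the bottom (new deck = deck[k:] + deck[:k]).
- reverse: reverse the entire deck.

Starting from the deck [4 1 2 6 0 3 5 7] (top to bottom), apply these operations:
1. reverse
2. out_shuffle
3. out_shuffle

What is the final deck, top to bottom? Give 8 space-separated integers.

Answer: 7 3 6 1 5 0 2 4

Derivation:
After op 1 (reverse): [7 5 3 0 6 2 1 4]
After op 2 (out_shuffle): [7 6 5 2 3 1 0 4]
After op 3 (out_shuffle): [7 3 6 1 5 0 2 4]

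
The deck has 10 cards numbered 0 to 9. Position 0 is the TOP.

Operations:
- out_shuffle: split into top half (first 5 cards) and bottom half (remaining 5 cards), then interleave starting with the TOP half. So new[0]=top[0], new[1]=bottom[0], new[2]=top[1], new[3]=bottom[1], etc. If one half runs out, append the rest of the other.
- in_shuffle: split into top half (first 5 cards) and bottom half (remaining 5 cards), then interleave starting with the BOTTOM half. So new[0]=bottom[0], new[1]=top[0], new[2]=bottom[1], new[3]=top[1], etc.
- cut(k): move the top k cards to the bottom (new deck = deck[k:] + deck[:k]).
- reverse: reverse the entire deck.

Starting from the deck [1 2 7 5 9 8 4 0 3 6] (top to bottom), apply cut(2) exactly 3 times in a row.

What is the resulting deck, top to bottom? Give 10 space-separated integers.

Answer: 4 0 3 6 1 2 7 5 9 8

Derivation:
After op 1 (cut(2)): [7 5 9 8 4 0 3 6 1 2]
After op 2 (cut(2)): [9 8 4 0 3 6 1 2 7 5]
After op 3 (cut(2)): [4 0 3 6 1 2 7 5 9 8]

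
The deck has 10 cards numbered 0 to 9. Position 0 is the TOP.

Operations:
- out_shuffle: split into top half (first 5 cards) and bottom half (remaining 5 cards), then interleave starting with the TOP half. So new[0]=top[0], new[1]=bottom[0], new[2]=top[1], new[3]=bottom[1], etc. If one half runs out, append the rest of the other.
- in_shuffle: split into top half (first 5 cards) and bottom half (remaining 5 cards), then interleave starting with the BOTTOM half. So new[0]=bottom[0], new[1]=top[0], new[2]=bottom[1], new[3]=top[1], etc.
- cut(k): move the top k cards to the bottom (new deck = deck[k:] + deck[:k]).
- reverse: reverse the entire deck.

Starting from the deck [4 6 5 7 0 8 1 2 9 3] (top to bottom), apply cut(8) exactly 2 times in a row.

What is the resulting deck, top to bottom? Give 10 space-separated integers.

After op 1 (cut(8)): [9 3 4 6 5 7 0 8 1 2]
After op 2 (cut(8)): [1 2 9 3 4 6 5 7 0 8]

Answer: 1 2 9 3 4 6 5 7 0 8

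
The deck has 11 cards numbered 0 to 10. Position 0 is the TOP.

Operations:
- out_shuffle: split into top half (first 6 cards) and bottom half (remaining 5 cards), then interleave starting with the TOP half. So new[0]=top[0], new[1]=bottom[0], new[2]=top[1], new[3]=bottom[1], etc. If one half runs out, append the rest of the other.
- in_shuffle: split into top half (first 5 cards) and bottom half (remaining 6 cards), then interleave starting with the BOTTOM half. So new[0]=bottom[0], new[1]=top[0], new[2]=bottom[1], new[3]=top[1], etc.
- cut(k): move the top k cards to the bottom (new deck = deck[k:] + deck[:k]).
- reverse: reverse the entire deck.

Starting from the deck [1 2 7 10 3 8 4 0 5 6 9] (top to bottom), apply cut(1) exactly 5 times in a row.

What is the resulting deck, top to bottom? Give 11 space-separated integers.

Answer: 8 4 0 5 6 9 1 2 7 10 3

Derivation:
After op 1 (cut(1)): [2 7 10 3 8 4 0 5 6 9 1]
After op 2 (cut(1)): [7 10 3 8 4 0 5 6 9 1 2]
After op 3 (cut(1)): [10 3 8 4 0 5 6 9 1 2 7]
After op 4 (cut(1)): [3 8 4 0 5 6 9 1 2 7 10]
After op 5 (cut(1)): [8 4 0 5 6 9 1 2 7 10 3]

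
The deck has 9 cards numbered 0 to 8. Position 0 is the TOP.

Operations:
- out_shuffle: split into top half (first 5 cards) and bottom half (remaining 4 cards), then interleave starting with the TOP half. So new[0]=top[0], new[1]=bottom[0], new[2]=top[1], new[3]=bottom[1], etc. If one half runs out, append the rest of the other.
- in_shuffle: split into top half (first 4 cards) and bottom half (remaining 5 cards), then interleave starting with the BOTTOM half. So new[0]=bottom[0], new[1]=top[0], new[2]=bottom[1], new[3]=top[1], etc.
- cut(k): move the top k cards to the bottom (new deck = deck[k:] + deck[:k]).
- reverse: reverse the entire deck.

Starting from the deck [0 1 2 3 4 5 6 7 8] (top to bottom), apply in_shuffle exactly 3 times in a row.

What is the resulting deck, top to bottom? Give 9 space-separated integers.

After op 1 (in_shuffle): [4 0 5 1 6 2 7 3 8]
After op 2 (in_shuffle): [6 4 2 0 7 5 3 1 8]
After op 3 (in_shuffle): [7 6 5 4 3 2 1 0 8]

Answer: 7 6 5 4 3 2 1 0 8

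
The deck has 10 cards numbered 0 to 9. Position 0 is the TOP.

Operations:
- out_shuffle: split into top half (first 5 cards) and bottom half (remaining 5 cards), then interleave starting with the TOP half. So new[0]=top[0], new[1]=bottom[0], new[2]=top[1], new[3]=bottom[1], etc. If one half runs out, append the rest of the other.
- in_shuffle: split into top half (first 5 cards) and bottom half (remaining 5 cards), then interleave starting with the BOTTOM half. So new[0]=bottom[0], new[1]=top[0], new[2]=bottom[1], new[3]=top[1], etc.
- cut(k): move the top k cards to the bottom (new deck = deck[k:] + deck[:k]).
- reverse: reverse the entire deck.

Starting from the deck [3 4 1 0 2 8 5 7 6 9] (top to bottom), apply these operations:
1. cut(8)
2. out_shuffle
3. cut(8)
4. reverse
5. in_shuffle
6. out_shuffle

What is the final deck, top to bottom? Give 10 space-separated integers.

After op 1 (cut(8)): [6 9 3 4 1 0 2 8 5 7]
After op 2 (out_shuffle): [6 0 9 2 3 8 4 5 1 7]
After op 3 (cut(8)): [1 7 6 0 9 2 3 8 4 5]
After op 4 (reverse): [5 4 8 3 2 9 0 6 7 1]
After op 5 (in_shuffle): [9 5 0 4 6 8 7 3 1 2]
After op 6 (out_shuffle): [9 8 5 7 0 3 4 1 6 2]

Answer: 9 8 5 7 0 3 4 1 6 2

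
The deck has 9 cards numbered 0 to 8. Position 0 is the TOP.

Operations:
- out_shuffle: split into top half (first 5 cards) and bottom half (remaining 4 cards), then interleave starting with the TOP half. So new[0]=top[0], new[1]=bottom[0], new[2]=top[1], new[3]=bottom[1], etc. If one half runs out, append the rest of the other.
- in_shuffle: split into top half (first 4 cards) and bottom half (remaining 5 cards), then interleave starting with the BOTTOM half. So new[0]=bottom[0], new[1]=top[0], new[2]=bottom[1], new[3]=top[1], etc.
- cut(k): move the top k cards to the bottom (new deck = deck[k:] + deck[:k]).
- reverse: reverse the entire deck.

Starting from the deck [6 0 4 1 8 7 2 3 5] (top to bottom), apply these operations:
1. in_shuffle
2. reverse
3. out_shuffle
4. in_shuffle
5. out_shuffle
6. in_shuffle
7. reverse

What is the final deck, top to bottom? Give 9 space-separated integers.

After op 1 (in_shuffle): [8 6 7 0 2 4 3 1 5]
After op 2 (reverse): [5 1 3 4 2 0 7 6 8]
After op 3 (out_shuffle): [5 0 1 7 3 6 4 8 2]
After op 4 (in_shuffle): [3 5 6 0 4 1 8 7 2]
After op 5 (out_shuffle): [3 1 5 8 6 7 0 2 4]
After op 6 (in_shuffle): [6 3 7 1 0 5 2 8 4]
After op 7 (reverse): [4 8 2 5 0 1 7 3 6]

Answer: 4 8 2 5 0 1 7 3 6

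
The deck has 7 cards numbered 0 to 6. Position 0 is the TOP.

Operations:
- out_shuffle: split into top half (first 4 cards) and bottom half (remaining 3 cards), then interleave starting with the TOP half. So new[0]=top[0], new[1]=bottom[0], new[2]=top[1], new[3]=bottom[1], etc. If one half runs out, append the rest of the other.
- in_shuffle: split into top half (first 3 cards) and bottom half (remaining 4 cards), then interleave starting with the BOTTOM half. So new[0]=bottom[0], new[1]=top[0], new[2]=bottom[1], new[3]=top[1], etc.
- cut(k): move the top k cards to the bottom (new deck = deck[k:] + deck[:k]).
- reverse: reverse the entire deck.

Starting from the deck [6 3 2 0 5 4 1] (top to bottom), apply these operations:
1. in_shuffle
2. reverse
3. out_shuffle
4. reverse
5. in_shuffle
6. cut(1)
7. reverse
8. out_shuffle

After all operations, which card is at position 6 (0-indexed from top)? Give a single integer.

Answer: 5

Derivation:
After op 1 (in_shuffle): [0 6 5 3 4 2 1]
After op 2 (reverse): [1 2 4 3 5 6 0]
After op 3 (out_shuffle): [1 5 2 6 4 0 3]
After op 4 (reverse): [3 0 4 6 2 5 1]
After op 5 (in_shuffle): [6 3 2 0 5 4 1]
After op 6 (cut(1)): [3 2 0 5 4 1 6]
After op 7 (reverse): [6 1 4 5 0 2 3]
After op 8 (out_shuffle): [6 0 1 2 4 3 5]
Position 6: card 5.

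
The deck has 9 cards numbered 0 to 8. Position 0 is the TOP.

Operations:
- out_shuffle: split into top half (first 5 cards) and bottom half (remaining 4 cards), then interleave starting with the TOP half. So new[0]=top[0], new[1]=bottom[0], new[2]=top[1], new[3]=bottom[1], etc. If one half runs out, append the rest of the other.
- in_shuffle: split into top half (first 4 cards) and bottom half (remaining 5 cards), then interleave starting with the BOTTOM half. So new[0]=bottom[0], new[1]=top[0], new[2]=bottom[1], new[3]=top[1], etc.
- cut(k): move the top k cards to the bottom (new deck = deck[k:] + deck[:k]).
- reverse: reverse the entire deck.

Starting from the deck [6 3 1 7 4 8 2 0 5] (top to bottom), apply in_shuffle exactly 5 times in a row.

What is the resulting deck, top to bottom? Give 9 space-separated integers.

Answer: 3 7 8 0 6 1 4 2 5

Derivation:
After op 1 (in_shuffle): [4 6 8 3 2 1 0 7 5]
After op 2 (in_shuffle): [2 4 1 6 0 8 7 3 5]
After op 3 (in_shuffle): [0 2 8 4 7 1 3 6 5]
After op 4 (in_shuffle): [7 0 1 2 3 8 6 4 5]
After op 5 (in_shuffle): [3 7 8 0 6 1 4 2 5]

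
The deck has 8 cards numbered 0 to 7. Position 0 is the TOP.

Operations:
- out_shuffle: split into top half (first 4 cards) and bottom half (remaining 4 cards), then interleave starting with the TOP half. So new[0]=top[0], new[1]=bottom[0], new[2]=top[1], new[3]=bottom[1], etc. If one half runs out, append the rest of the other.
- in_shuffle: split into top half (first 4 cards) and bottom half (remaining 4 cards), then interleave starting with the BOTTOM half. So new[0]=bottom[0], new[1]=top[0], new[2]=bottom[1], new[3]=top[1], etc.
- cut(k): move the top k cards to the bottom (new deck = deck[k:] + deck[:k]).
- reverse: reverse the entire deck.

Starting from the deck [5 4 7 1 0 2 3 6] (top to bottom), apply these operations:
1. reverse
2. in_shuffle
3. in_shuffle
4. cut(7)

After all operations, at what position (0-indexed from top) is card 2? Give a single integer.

Answer: 3

Derivation:
After op 1 (reverse): [6 3 2 0 1 7 4 5]
After op 2 (in_shuffle): [1 6 7 3 4 2 5 0]
After op 3 (in_shuffle): [4 1 2 6 5 7 0 3]
After op 4 (cut(7)): [3 4 1 2 6 5 7 0]
Card 2 is at position 3.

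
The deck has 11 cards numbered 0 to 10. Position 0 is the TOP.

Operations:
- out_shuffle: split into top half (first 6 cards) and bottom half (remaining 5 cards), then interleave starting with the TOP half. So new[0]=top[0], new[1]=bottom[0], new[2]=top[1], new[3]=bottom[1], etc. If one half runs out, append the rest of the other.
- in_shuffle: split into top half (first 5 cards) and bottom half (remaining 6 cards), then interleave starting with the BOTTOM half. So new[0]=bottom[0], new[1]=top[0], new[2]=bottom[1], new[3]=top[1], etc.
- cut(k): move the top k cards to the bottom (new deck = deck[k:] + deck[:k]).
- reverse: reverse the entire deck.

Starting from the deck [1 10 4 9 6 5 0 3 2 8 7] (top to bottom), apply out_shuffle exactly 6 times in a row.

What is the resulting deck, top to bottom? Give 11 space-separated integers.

After op 1 (out_shuffle): [1 0 10 3 4 2 9 8 6 7 5]
After op 2 (out_shuffle): [1 9 0 8 10 6 3 7 4 5 2]
After op 3 (out_shuffle): [1 3 9 7 0 4 8 5 10 2 6]
After op 4 (out_shuffle): [1 8 3 5 9 10 7 2 0 6 4]
After op 5 (out_shuffle): [1 7 8 2 3 0 5 6 9 4 10]
After op 6 (out_shuffle): [1 5 7 6 8 9 2 4 3 10 0]

Answer: 1 5 7 6 8 9 2 4 3 10 0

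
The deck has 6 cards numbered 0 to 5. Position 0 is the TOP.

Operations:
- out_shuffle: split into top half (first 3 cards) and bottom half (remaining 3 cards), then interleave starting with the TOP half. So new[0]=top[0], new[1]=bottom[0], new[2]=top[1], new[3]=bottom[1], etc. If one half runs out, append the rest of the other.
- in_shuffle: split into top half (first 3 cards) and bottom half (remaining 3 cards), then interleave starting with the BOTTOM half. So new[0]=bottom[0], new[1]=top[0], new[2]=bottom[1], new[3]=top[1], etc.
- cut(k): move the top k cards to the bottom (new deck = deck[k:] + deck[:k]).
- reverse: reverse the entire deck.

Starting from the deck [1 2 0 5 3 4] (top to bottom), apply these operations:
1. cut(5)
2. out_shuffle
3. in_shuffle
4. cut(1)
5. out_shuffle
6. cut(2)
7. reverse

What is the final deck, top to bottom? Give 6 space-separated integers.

After op 1 (cut(5)): [4 1 2 0 5 3]
After op 2 (out_shuffle): [4 0 1 5 2 3]
After op 3 (in_shuffle): [5 4 2 0 3 1]
After op 4 (cut(1)): [4 2 0 3 1 5]
After op 5 (out_shuffle): [4 3 2 1 0 5]
After op 6 (cut(2)): [2 1 0 5 4 3]
After op 7 (reverse): [3 4 5 0 1 2]

Answer: 3 4 5 0 1 2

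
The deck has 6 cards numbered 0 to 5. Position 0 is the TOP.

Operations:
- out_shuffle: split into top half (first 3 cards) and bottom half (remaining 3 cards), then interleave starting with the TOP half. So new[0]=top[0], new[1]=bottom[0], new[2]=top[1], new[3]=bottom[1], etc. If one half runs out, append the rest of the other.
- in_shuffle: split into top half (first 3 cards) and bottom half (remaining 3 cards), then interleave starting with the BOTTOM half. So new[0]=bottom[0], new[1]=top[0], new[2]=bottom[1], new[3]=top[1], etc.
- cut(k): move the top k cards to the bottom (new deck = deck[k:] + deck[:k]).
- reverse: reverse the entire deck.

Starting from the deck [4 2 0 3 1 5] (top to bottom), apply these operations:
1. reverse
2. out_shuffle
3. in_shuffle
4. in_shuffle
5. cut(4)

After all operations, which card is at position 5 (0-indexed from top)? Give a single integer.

Answer: 5

Derivation:
After op 1 (reverse): [5 1 3 0 2 4]
After op 2 (out_shuffle): [5 0 1 2 3 4]
After op 3 (in_shuffle): [2 5 3 0 4 1]
After op 4 (in_shuffle): [0 2 4 5 1 3]
After op 5 (cut(4)): [1 3 0 2 4 5]
Position 5: card 5.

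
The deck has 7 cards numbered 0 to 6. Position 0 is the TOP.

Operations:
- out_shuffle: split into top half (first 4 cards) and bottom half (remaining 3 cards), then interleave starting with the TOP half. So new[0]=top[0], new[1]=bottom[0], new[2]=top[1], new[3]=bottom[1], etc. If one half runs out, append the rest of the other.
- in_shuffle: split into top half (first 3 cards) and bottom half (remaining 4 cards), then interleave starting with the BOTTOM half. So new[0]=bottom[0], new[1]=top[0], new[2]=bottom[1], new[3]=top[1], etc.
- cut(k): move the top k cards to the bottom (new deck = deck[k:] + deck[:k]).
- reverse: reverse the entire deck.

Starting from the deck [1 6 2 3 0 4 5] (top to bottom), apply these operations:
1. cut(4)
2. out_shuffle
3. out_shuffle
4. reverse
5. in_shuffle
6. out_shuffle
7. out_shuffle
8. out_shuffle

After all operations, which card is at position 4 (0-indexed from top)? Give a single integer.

Answer: 5

Derivation:
After op 1 (cut(4)): [0 4 5 1 6 2 3]
After op 2 (out_shuffle): [0 6 4 2 5 3 1]
After op 3 (out_shuffle): [0 5 6 3 4 1 2]
After op 4 (reverse): [2 1 4 3 6 5 0]
After op 5 (in_shuffle): [3 2 6 1 5 4 0]
After op 6 (out_shuffle): [3 5 2 4 6 0 1]
After op 7 (out_shuffle): [3 6 5 0 2 1 4]
After op 8 (out_shuffle): [3 2 6 1 5 4 0]
Position 4: card 5.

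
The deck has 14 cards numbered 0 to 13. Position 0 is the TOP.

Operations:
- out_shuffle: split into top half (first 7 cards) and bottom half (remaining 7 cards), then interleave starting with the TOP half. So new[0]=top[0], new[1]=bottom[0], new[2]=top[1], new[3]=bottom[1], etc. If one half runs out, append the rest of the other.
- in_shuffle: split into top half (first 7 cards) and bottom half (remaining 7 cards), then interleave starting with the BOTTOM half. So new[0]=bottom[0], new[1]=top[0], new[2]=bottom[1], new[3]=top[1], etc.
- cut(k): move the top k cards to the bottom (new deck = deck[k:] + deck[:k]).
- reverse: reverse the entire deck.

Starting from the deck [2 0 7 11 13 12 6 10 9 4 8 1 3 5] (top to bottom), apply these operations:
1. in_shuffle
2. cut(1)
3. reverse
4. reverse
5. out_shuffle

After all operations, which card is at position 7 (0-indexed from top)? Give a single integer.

After op 1 (in_shuffle): [10 2 9 0 4 7 8 11 1 13 3 12 5 6]
After op 2 (cut(1)): [2 9 0 4 7 8 11 1 13 3 12 5 6 10]
After op 3 (reverse): [10 6 5 12 3 13 1 11 8 7 4 0 9 2]
After op 4 (reverse): [2 9 0 4 7 8 11 1 13 3 12 5 6 10]
After op 5 (out_shuffle): [2 1 9 13 0 3 4 12 7 5 8 6 11 10]
Position 7: card 12.

Answer: 12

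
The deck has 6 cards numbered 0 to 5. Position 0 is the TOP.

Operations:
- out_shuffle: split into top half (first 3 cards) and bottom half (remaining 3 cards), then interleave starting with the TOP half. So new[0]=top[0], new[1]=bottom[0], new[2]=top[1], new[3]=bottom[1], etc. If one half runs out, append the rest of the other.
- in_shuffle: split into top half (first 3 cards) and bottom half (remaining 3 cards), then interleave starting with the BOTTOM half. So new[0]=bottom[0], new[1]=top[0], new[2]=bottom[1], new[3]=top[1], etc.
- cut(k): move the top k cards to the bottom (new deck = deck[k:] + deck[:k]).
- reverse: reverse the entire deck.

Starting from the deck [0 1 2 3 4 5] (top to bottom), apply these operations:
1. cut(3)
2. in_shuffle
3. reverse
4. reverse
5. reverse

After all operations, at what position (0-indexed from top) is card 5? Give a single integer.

Answer: 0

Derivation:
After op 1 (cut(3)): [3 4 5 0 1 2]
After op 2 (in_shuffle): [0 3 1 4 2 5]
After op 3 (reverse): [5 2 4 1 3 0]
After op 4 (reverse): [0 3 1 4 2 5]
After op 5 (reverse): [5 2 4 1 3 0]
Card 5 is at position 0.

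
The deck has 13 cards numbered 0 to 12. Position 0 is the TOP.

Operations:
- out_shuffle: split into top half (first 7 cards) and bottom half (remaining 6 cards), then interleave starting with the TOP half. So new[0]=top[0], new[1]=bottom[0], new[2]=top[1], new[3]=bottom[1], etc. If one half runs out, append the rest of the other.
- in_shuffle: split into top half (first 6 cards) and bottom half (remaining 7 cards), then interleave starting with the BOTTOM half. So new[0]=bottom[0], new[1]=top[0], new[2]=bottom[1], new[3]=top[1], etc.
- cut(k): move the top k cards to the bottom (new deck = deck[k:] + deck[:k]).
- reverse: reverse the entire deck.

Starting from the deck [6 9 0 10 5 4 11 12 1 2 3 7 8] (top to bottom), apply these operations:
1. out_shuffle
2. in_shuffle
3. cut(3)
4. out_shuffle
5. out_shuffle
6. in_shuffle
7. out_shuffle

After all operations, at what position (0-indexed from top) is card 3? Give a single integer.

Answer: 12

Derivation:
After op 1 (out_shuffle): [6 12 9 1 0 2 10 3 5 7 4 8 11]
After op 2 (in_shuffle): [10 6 3 12 5 9 7 1 4 0 8 2 11]
After op 3 (cut(3)): [12 5 9 7 1 4 0 8 2 11 10 6 3]
After op 4 (out_shuffle): [12 8 5 2 9 11 7 10 1 6 4 3 0]
After op 5 (out_shuffle): [12 10 8 1 5 6 2 4 9 3 11 0 7]
After op 6 (in_shuffle): [2 12 4 10 9 8 3 1 11 5 0 6 7]
After op 7 (out_shuffle): [2 1 12 11 4 5 10 0 9 6 8 7 3]
Card 3 is at position 12.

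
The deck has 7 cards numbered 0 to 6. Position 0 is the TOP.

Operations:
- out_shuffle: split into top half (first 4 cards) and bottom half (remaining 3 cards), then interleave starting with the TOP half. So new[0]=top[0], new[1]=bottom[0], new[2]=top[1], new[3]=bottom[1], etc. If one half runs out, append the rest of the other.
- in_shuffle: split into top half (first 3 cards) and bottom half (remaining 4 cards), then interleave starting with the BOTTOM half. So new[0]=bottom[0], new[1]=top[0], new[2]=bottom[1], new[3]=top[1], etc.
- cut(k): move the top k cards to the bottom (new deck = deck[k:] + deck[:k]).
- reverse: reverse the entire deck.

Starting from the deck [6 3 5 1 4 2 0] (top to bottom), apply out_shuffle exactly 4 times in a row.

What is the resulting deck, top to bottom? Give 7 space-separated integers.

After op 1 (out_shuffle): [6 4 3 2 5 0 1]
After op 2 (out_shuffle): [6 5 4 0 3 1 2]
After op 3 (out_shuffle): [6 3 5 1 4 2 0]
After op 4 (out_shuffle): [6 4 3 2 5 0 1]

Answer: 6 4 3 2 5 0 1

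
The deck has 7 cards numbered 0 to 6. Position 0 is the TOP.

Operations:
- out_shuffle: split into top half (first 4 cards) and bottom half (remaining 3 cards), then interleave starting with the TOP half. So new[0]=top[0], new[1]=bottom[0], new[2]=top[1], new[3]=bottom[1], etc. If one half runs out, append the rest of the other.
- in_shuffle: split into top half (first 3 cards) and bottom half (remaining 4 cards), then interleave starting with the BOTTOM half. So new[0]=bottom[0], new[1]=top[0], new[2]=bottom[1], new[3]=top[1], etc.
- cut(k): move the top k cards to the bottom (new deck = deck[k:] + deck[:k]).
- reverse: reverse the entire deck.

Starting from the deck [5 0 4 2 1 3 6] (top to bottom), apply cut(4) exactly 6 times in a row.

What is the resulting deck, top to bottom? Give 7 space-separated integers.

After op 1 (cut(4)): [1 3 6 5 0 4 2]
After op 2 (cut(4)): [0 4 2 1 3 6 5]
After op 3 (cut(4)): [3 6 5 0 4 2 1]
After op 4 (cut(4)): [4 2 1 3 6 5 0]
After op 5 (cut(4)): [6 5 0 4 2 1 3]
After op 6 (cut(4)): [2 1 3 6 5 0 4]

Answer: 2 1 3 6 5 0 4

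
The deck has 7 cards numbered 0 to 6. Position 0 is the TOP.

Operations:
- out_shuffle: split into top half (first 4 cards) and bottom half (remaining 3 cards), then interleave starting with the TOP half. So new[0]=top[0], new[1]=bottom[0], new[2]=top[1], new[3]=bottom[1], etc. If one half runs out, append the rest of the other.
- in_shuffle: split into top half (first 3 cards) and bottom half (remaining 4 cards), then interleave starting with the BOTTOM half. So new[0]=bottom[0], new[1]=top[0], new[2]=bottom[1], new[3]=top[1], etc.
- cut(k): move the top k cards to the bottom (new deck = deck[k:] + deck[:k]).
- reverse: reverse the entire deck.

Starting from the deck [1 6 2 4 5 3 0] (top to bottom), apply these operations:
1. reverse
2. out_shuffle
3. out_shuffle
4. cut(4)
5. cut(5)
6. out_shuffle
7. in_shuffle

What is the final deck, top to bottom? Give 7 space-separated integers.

Answer: 0 2 3 6 5 1 4

Derivation:
After op 1 (reverse): [0 3 5 4 2 6 1]
After op 2 (out_shuffle): [0 2 3 6 5 1 4]
After op 3 (out_shuffle): [0 5 2 1 3 4 6]
After op 4 (cut(4)): [3 4 6 0 5 2 1]
After op 5 (cut(5)): [2 1 3 4 6 0 5]
After op 6 (out_shuffle): [2 6 1 0 3 5 4]
After op 7 (in_shuffle): [0 2 3 6 5 1 4]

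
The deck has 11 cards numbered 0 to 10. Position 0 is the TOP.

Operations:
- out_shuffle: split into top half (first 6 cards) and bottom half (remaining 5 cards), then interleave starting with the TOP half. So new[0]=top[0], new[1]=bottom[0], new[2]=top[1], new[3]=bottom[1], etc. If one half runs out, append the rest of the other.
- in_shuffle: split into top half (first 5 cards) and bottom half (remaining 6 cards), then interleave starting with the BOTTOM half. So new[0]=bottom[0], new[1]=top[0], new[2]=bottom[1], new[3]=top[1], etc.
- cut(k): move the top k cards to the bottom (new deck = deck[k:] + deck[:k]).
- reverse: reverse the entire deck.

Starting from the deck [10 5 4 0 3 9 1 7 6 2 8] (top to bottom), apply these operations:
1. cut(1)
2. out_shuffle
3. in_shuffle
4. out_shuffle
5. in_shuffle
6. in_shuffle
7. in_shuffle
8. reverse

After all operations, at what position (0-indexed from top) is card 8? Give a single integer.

Answer: 5

Derivation:
After op 1 (cut(1)): [5 4 0 3 9 1 7 6 2 8 10]
After op 2 (out_shuffle): [5 7 4 6 0 2 3 8 9 10 1]
After op 3 (in_shuffle): [2 5 3 7 8 4 9 6 10 0 1]
After op 4 (out_shuffle): [2 9 5 6 3 10 7 0 8 1 4]
After op 5 (in_shuffle): [10 2 7 9 0 5 8 6 1 3 4]
After op 6 (in_shuffle): [5 10 8 2 6 7 1 9 3 0 4]
After op 7 (in_shuffle): [7 5 1 10 9 8 3 2 0 6 4]
After op 8 (reverse): [4 6 0 2 3 8 9 10 1 5 7]
Card 8 is at position 5.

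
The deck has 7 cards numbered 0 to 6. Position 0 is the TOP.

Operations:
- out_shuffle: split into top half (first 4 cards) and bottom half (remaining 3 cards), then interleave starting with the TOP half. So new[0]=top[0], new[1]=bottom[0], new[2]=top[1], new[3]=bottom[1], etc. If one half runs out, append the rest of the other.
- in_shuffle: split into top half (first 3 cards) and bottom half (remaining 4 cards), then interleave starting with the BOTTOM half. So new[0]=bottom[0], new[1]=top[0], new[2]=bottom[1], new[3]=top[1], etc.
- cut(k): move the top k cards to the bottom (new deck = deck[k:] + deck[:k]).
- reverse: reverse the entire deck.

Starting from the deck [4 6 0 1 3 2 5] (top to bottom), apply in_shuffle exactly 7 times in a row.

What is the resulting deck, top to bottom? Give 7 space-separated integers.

Answer: 1 4 3 6 2 0 5

Derivation:
After op 1 (in_shuffle): [1 4 3 6 2 0 5]
After op 2 (in_shuffle): [6 1 2 4 0 3 5]
After op 3 (in_shuffle): [4 6 0 1 3 2 5]
After op 4 (in_shuffle): [1 4 3 6 2 0 5]
After op 5 (in_shuffle): [6 1 2 4 0 3 5]
After op 6 (in_shuffle): [4 6 0 1 3 2 5]
After op 7 (in_shuffle): [1 4 3 6 2 0 5]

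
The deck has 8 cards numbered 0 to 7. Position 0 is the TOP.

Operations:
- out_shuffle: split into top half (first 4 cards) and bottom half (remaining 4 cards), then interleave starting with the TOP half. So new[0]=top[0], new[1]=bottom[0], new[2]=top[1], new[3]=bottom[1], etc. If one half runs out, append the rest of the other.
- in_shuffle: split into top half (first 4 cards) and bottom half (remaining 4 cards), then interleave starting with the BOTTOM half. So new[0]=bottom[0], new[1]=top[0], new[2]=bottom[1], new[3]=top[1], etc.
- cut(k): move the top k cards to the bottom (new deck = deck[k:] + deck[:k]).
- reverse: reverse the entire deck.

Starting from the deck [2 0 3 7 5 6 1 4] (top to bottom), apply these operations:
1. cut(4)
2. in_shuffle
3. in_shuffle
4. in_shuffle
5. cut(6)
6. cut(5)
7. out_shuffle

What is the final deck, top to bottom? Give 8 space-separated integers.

Answer: 2 5 4 7 1 3 6 0

Derivation:
After op 1 (cut(4)): [5 6 1 4 2 0 3 7]
After op 2 (in_shuffle): [2 5 0 6 3 1 7 4]
After op 3 (in_shuffle): [3 2 1 5 7 0 4 6]
After op 4 (in_shuffle): [7 3 0 2 4 1 6 5]
After op 5 (cut(6)): [6 5 7 3 0 2 4 1]
After op 6 (cut(5)): [2 4 1 6 5 7 3 0]
After op 7 (out_shuffle): [2 5 4 7 1 3 6 0]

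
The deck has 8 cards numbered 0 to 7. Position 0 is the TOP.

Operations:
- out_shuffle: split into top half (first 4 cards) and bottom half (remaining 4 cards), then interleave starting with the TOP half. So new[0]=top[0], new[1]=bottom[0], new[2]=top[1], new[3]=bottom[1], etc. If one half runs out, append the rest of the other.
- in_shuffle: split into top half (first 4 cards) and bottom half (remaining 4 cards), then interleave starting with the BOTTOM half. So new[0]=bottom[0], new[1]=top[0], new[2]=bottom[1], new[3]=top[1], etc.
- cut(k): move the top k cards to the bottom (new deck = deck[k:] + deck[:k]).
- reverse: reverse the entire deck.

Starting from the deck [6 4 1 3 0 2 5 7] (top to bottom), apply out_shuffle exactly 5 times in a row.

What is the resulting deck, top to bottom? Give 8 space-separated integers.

Answer: 6 1 0 5 4 3 2 7

Derivation:
After op 1 (out_shuffle): [6 0 4 2 1 5 3 7]
After op 2 (out_shuffle): [6 1 0 5 4 3 2 7]
After op 3 (out_shuffle): [6 4 1 3 0 2 5 7]
After op 4 (out_shuffle): [6 0 4 2 1 5 3 7]
After op 5 (out_shuffle): [6 1 0 5 4 3 2 7]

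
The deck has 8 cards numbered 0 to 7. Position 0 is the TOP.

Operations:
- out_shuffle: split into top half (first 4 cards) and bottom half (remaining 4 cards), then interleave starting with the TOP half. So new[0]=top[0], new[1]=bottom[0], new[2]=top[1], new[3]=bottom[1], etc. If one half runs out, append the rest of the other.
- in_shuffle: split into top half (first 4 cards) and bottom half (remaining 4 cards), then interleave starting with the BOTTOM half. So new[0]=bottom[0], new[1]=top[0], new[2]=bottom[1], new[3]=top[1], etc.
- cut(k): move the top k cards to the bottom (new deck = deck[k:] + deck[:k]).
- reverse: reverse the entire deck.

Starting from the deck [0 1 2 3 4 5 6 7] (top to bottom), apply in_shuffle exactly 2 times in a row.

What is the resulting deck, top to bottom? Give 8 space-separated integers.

After op 1 (in_shuffle): [4 0 5 1 6 2 7 3]
After op 2 (in_shuffle): [6 4 2 0 7 5 3 1]

Answer: 6 4 2 0 7 5 3 1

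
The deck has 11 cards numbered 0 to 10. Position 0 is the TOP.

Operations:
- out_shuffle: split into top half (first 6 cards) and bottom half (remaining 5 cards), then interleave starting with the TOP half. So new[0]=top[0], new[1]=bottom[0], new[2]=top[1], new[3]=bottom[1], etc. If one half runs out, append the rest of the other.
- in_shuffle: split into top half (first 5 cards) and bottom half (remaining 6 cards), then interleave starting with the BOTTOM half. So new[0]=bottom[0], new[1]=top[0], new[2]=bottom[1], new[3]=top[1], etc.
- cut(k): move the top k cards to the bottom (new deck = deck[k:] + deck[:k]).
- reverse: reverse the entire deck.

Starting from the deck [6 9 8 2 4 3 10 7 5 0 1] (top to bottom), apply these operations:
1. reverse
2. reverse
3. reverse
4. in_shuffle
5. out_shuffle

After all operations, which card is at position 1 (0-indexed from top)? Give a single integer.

Answer: 8

Derivation:
After op 1 (reverse): [1 0 5 7 10 3 4 2 8 9 6]
After op 2 (reverse): [6 9 8 2 4 3 10 7 5 0 1]
After op 3 (reverse): [1 0 5 7 10 3 4 2 8 9 6]
After op 4 (in_shuffle): [3 1 4 0 2 5 8 7 9 10 6]
After op 5 (out_shuffle): [3 8 1 7 4 9 0 10 2 6 5]
Position 1: card 8.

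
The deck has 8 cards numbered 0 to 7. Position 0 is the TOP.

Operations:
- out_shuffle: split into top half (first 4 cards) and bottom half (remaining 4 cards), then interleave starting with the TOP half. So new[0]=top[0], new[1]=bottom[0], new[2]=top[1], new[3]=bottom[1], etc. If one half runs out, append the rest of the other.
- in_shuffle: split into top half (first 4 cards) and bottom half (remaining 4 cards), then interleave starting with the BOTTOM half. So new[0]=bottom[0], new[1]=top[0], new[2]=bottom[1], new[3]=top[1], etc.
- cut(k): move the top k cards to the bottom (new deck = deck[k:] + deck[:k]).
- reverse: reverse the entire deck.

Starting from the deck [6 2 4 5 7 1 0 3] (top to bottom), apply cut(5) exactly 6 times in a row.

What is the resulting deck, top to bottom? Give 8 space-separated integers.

Answer: 0 3 6 2 4 5 7 1

Derivation:
After op 1 (cut(5)): [1 0 3 6 2 4 5 7]
After op 2 (cut(5)): [4 5 7 1 0 3 6 2]
After op 3 (cut(5)): [3 6 2 4 5 7 1 0]
After op 4 (cut(5)): [7 1 0 3 6 2 4 5]
After op 5 (cut(5)): [2 4 5 7 1 0 3 6]
After op 6 (cut(5)): [0 3 6 2 4 5 7 1]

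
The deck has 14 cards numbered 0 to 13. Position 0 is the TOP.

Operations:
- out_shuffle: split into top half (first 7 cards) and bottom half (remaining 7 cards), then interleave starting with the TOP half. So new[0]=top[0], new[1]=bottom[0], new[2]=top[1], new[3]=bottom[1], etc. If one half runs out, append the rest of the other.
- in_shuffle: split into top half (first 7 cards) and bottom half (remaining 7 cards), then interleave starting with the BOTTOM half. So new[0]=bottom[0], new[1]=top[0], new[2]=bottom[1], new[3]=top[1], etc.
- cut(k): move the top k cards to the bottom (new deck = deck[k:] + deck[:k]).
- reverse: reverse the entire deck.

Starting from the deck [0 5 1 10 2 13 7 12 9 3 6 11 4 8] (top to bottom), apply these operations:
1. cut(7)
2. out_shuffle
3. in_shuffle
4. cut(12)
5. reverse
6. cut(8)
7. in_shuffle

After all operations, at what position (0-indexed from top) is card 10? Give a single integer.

Answer: 7

Derivation:
After op 1 (cut(7)): [12 9 3 6 11 4 8 0 5 1 10 2 13 7]
After op 2 (out_shuffle): [12 0 9 5 3 1 6 10 11 2 4 13 8 7]
After op 3 (in_shuffle): [10 12 11 0 2 9 4 5 13 3 8 1 7 6]
After op 4 (cut(12)): [7 6 10 12 11 0 2 9 4 5 13 3 8 1]
After op 5 (reverse): [1 8 3 13 5 4 9 2 0 11 12 10 6 7]
After op 6 (cut(8)): [0 11 12 10 6 7 1 8 3 13 5 4 9 2]
After op 7 (in_shuffle): [8 0 3 11 13 12 5 10 4 6 9 7 2 1]
Card 10 is at position 7.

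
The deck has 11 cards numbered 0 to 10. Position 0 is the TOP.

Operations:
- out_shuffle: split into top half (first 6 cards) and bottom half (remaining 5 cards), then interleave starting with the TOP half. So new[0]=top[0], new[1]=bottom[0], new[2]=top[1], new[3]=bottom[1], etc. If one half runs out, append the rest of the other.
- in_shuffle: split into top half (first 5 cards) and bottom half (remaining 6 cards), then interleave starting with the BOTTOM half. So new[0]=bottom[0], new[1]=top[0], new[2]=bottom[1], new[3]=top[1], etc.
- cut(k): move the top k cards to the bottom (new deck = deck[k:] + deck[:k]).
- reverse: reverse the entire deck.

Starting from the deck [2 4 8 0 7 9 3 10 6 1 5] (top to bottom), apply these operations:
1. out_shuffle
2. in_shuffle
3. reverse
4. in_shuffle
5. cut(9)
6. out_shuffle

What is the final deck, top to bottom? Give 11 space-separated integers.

After op 1 (out_shuffle): [2 3 4 10 8 6 0 1 7 5 9]
After op 2 (in_shuffle): [6 2 0 3 1 4 7 10 5 8 9]
After op 3 (reverse): [9 8 5 10 7 4 1 3 0 2 6]
After op 4 (in_shuffle): [4 9 1 8 3 5 0 10 2 7 6]
After op 5 (cut(9)): [7 6 4 9 1 8 3 5 0 10 2]
After op 6 (out_shuffle): [7 3 6 5 4 0 9 10 1 2 8]

Answer: 7 3 6 5 4 0 9 10 1 2 8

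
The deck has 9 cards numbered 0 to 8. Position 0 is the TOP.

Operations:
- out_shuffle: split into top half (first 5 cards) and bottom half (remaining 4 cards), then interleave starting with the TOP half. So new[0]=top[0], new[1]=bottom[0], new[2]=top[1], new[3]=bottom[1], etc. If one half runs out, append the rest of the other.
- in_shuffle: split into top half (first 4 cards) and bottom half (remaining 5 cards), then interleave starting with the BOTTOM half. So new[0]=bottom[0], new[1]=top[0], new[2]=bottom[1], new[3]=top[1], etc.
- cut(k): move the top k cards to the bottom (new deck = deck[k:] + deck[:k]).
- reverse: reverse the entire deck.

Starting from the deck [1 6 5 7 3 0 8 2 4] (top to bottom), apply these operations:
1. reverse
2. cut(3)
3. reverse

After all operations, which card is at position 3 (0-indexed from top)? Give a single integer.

Answer: 1

Derivation:
After op 1 (reverse): [4 2 8 0 3 7 5 6 1]
After op 2 (cut(3)): [0 3 7 5 6 1 4 2 8]
After op 3 (reverse): [8 2 4 1 6 5 7 3 0]
Position 3: card 1.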